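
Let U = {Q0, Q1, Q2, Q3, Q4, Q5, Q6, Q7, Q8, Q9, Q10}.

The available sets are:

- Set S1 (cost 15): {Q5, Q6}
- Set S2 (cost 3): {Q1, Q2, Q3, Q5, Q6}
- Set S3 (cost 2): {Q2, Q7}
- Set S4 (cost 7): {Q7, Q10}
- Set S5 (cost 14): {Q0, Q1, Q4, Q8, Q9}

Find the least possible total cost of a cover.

24

S2, S4, S5 together cover every point (S2 ∪ S4 ∪ S5 = {Q0, Q1, Q2, Q3, Q4, Q5, Q6, Q7, Q8, Q9, Q10}); total cost 3 + 7 + 14 = 24.
The greedy pick S2, S3, S5, S4 costs 26; no covering selection beats 24.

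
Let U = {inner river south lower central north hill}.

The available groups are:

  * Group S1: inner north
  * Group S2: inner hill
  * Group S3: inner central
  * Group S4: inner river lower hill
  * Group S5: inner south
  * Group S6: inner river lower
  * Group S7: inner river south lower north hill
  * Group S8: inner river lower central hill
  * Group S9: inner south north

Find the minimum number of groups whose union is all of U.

2

Take {S7, S8}. Their union is {inner, river, south, lower, central, north, hill}, which is all 7 elements.
No single group has all 7 elements (the largest, S7, has 6), so 2 is optimal.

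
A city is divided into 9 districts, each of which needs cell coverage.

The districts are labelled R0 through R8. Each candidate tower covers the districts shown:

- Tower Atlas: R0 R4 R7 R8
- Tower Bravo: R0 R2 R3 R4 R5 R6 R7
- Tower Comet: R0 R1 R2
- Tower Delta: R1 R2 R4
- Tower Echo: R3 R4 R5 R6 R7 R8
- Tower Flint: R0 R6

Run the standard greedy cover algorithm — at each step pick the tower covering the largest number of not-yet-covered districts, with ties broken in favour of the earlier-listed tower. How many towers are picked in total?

3

Greedy: pick Bravo (covers 7 new) → pick Atlas (covers 1 new) → pick Comet (covers 1 new). Total picks: 3.
(The true minimum cover uses only 2 towers, so greedy is not optimal here.)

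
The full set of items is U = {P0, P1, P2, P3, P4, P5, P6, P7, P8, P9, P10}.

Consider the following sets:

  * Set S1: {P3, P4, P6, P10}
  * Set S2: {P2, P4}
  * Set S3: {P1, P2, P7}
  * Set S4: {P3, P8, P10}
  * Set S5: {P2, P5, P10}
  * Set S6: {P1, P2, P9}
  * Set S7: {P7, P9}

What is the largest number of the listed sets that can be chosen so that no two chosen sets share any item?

S2, S4, S7 are pairwise disjoint (S2={P2,P4}; S4={P3,P8,P10}; S7={P7,P9}).
Every remaining set overlaps one of these, and no 4 of the listed sets are pairwise disjoint, so 3 is the maximum.

3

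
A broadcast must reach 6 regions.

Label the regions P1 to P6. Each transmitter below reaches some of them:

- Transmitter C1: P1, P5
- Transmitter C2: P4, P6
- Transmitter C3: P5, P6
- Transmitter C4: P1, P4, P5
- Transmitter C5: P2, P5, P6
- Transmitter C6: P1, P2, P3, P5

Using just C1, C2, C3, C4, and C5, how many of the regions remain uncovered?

1

Union of C1, C2, C3, C4, C5 = {P1, P2, P4, P5, P6}.
Not covered: P3 — 1 region.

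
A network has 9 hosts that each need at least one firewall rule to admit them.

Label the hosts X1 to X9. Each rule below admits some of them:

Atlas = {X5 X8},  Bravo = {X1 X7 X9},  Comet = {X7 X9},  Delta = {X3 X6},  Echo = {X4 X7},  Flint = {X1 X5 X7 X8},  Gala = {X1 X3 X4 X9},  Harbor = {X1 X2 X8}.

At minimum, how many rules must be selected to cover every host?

4

Delta and Flint and Gala and Harbor together: Delta ∪ Flint ∪ Gala ∪ Harbor = {X1, X2, X3, X4, X5, X6, X7, X8, X9} — every host is covered.
No 3 of the 8 rules cover everything (all 56 combinations miss at least one host), so 4 is optimal.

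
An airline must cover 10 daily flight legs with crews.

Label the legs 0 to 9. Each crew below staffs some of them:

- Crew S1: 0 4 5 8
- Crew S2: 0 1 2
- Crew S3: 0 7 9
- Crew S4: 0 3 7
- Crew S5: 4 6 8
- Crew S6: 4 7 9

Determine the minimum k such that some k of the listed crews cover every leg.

5

Take {S1, S2, S3, S4, S5}. Their union is {0, 1, 2, 3, 4, 5, 6, 7, 8, 9}, which is all 10 legs.
No 4 of the 6 crews cover everything (all 15 combinations miss at least one leg), so 5 is optimal.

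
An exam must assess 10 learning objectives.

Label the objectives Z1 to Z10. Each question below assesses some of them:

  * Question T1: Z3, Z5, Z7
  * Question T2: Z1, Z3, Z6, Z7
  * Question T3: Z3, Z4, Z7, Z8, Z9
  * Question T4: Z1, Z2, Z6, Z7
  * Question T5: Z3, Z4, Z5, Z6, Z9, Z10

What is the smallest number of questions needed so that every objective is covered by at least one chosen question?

3

T3 and T4 and T5 together: T3 ∪ T4 ∪ T5 = {Z1, Z2, Z3, Z4, Z5, Z6, Z7, Z8, Z9, Z10} — every objective is covered.
Only T4 contains Z2, so T4 is forced; the remaining 6 objectives need at least 2 more questions (each remaining question adds at most 5) — so at least 3 questions are needed, and 3 is optimal.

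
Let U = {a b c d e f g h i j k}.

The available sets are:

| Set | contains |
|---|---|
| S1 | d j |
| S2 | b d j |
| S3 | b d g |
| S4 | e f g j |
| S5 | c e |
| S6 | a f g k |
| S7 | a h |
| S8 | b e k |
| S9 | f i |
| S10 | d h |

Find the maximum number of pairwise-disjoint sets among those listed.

S3, S5, S7, S9 are pairwise disjoint (S3={b,d,g}; S5={c,e}; S7={a,h}; S9={f,i}).
Every remaining set overlaps one of these, and no 5 of the listed sets are pairwise disjoint, so 4 is the maximum.

4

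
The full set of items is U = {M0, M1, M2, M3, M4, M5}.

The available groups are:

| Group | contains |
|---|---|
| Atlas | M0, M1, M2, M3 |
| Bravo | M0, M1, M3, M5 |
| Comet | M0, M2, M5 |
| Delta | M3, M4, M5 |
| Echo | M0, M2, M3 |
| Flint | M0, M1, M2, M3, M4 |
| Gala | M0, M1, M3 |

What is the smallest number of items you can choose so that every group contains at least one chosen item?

Take H = {M0, M3}. Each listed group contains at least one of these, so H is a hitting set of size 2.
No single item lies in every group, so at least 2 are needed and 2 is optimal.

2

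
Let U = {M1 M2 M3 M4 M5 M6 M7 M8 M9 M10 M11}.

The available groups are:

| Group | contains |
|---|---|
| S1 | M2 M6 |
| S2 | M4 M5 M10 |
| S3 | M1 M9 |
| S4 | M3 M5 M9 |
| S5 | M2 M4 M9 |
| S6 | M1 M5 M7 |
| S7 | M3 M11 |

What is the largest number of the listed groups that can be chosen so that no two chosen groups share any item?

S1, S2, S3, S7 are pairwise disjoint (S1={M2,M6}; S2={M4,M5,M10}; S3={M1,M9}; S7={M3,M11}).
Every remaining group overlaps one of these, and no 5 of the listed groups are pairwise disjoint, so 4 is the maximum.

4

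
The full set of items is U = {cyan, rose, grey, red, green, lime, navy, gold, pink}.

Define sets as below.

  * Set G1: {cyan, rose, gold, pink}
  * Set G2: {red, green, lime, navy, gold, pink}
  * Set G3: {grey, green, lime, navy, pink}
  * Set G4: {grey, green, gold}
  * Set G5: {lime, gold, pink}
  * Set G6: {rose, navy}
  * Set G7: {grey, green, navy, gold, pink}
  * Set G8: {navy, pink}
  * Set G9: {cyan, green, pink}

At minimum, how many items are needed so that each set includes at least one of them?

Take H = {grey, navy, pink}. Each listed set contains at least one of these, so H is a hitting set of size 3.
No choice of 2 items meets every set, so 3 is the minimum.

3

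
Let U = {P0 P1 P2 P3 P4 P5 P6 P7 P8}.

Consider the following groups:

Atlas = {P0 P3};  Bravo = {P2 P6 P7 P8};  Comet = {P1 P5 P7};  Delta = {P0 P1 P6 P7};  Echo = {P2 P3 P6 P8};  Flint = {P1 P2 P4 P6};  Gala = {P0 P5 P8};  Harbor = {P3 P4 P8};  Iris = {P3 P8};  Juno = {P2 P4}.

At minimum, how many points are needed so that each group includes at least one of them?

4

H = {P0, P4, P7, P8} meets every group (each contains at least one member of H), and |H| = 4.
No choice of 3 points meets every group, so 4 is the minimum.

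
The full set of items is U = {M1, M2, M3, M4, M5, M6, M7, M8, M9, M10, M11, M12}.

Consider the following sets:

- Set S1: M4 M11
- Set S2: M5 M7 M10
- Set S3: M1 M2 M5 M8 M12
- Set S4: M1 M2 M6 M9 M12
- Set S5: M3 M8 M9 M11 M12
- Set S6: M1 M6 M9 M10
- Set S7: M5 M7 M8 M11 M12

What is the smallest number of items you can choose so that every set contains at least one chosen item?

H = {M5, M6, M11} meets every set (each contains at least one member of H), and |H| = 3.
The sets S1, S2, S4 are pairwise disjoint, so any hitting set needs a separate item for each — at least 3. Hence 3 is optimal.

3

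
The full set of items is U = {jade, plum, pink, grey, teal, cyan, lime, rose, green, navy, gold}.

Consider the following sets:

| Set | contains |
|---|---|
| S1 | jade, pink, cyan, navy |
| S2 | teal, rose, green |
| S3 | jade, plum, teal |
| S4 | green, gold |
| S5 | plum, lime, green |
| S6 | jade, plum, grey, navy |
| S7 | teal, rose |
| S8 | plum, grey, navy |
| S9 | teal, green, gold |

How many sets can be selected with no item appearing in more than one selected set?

3

S4, S6, S7 are pairwise disjoint (S4={green,gold}; S6={jade,plum,grey,navy}; S7={teal,rose}).
Every remaining set overlaps one of these, and no 4 of the listed sets are pairwise disjoint, so 3 is the maximum.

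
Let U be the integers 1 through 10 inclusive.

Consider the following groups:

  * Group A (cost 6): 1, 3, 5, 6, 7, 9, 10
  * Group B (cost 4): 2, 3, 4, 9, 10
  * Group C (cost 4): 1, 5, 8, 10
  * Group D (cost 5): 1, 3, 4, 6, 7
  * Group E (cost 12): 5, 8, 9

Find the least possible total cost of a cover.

13

B, C, D together cover every element (B ∪ C ∪ D = {1, 2, 3, 4, 5, 6, 7, 8, 9, 10}); total cost 4 + 4 + 5 = 13.
No covering selection has total cost below 13.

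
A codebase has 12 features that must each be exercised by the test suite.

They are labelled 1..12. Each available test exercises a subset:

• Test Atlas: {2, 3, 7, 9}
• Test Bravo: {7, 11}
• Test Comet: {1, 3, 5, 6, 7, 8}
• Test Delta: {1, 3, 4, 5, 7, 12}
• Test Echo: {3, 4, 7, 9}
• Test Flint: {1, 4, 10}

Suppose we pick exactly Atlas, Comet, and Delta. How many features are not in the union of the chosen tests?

2

Union of Atlas, Comet, Delta = {1, 2, 3, 4, 5, 6, 7, 8, 9, 12}.
Not covered: 10, 11 — 2 features.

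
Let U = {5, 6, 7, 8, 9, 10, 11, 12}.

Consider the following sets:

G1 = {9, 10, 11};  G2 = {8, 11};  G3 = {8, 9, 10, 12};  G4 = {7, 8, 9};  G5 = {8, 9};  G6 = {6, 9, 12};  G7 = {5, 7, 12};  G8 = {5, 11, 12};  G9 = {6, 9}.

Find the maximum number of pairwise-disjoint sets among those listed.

3

G2, G7, G9 are pairwise disjoint (G2={8,11}; G7={5,7,12}; G9={6,9}).
Every remaining set overlaps one of these, and no 4 of the listed sets are pairwise disjoint, so 3 is the maximum.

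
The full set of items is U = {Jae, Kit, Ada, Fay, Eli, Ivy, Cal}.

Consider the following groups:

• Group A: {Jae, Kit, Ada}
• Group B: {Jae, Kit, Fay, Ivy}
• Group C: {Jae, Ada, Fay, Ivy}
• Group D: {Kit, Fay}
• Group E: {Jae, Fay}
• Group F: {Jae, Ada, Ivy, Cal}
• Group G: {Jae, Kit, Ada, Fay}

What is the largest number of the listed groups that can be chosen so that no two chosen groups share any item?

2

D, F are pairwise disjoint (D={Kit,Fay}; F={Jae,Ada,Ivy,Cal}).
Every remaining group overlaps one of these, and no 3 of the listed groups are pairwise disjoint, so 2 is the maximum.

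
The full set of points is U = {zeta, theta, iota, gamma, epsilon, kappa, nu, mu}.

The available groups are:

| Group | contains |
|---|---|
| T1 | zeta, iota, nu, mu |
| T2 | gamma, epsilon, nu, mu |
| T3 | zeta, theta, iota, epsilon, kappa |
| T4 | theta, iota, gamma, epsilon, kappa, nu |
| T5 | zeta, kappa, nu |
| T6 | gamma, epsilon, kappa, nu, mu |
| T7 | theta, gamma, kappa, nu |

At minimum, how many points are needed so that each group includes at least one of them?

H = {zeta, gamma} meets every group (each contains at least one member of H), and |H| = 2.
No single point lies in every group, so at least 2 are needed and 2 is optimal.

2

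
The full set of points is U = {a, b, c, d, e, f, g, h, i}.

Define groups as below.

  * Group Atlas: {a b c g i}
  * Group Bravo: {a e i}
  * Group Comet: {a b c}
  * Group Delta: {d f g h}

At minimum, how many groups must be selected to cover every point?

3

Bravo, Comet, and Delta cover everything between them: the union {a, b, c, d, e, f, g, h, i} is all of U.
Only Delta contains d, so Delta is forced; the remaining 5 points need at least 2 more groups (each remaining group adds at most 4) — so at least 3 groups are needed, and 3 is optimal.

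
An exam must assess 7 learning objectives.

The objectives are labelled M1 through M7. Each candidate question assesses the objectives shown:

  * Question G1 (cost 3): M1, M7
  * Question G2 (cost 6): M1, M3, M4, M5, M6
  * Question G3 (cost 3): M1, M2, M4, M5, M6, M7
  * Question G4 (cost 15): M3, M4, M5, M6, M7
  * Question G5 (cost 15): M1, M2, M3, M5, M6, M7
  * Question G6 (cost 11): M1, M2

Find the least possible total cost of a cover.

9

G2, G3 together cover every objective (G2 ∪ G3 = {M1, M2, M3, M4, M5, M6, M7}); total cost 6 + 3 = 9.
No covering selection has total cost below 9.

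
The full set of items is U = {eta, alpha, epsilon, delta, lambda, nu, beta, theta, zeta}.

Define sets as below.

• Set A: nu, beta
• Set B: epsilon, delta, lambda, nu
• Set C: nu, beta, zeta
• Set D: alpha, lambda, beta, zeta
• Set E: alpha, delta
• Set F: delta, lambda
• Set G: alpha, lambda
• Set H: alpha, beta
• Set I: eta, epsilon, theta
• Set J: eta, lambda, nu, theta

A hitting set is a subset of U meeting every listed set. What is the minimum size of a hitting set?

4

Take T = {alpha, lambda, beta, theta}. Each listed set contains at least one of these, so T is a hitting set of size 4.
No choice of 3 items meets every set, so 4 is the minimum.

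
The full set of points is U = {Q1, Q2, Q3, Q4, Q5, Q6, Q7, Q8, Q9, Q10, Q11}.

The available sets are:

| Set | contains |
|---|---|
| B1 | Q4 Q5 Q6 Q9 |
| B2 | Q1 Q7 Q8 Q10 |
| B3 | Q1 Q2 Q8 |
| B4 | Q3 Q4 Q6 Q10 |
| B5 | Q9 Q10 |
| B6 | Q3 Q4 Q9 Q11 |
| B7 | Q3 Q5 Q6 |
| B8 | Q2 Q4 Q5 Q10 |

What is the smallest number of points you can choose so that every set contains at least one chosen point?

Take H = {Q5, Q6, Q8, Q9}. Each listed set contains at least one of these, so H is a hitting set of size 4.
No choice of 3 points meets every set, so 4 is the minimum.

4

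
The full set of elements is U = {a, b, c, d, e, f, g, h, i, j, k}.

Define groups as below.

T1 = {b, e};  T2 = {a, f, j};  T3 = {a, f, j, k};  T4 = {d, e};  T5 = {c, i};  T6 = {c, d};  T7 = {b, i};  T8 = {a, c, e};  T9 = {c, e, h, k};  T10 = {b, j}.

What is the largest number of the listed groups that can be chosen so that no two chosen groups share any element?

3

T1, T3, T6 are pairwise disjoint (T1={b,e}; T3={a,f,j,k}; T6={c,d}).
Every remaining group overlaps one of these, and no 4 of the listed groups are pairwise disjoint, so 3 is the maximum.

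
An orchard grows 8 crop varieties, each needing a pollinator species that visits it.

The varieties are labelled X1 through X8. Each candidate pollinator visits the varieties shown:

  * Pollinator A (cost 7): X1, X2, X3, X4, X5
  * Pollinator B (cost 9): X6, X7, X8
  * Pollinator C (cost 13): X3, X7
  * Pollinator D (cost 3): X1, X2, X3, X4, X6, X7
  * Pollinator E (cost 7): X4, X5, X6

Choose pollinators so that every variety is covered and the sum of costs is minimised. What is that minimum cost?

A, B together cover every variety (A ∪ B = {X1, X2, X3, X4, X5, X6, X7, X8}); total cost 7 + 9 = 16.
The greedy pick D, A, B costs 19; no covering selection beats 16.

16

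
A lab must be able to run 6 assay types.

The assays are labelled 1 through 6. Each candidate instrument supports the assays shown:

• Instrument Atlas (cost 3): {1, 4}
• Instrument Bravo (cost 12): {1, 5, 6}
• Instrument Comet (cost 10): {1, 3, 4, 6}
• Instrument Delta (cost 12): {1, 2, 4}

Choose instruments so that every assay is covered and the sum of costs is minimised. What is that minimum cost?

34

Bravo, Comet, Delta together cover every assay (Bravo ∪ Comet ∪ Delta = {1, 2, 3, 4, 5, 6}); total cost 12 + 10 + 12 = 34.
The greedy pick Atlas, Comet, Bravo, Delta costs 37; no covering selection beats 34.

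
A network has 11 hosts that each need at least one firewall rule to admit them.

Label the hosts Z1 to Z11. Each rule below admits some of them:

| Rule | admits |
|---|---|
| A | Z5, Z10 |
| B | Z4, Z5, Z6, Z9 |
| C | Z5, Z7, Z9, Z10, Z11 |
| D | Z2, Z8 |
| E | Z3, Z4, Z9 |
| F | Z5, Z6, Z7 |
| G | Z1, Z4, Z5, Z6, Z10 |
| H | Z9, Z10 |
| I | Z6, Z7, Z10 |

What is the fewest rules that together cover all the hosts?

C and D and E and G together: C ∪ D ∪ E ∪ G = {Z1, Z2, Z3, Z4, Z5, Z6, Z7, Z8, Z9, Z10, Z11} — every host is covered.
No 3 of the 9 rules cover everything (all 84 combinations miss at least one host), so 4 is optimal.

4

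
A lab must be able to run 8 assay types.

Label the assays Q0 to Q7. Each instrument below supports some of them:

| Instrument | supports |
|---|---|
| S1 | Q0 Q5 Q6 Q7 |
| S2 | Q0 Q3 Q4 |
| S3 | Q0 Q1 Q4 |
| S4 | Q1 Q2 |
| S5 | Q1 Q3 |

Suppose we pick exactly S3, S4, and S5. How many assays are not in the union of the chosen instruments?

Union of S3, S4, S5 = {Q0, Q1, Q2, Q3, Q4}.
Not covered: Q5, Q6, Q7 — 3 assays.

3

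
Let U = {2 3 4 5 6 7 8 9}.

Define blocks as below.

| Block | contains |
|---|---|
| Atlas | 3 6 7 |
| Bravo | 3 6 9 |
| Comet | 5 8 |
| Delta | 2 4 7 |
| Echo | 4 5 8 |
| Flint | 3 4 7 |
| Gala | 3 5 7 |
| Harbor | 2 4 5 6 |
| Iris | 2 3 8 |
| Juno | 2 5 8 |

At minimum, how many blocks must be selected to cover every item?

Bravo and Delta and Juno together: Bravo ∪ Delta ∪ Juno = {2, 3, 4, 5, 6, 7, 8, 9} — every item is covered.
Only Bravo contains 9, so Bravo is forced; the remaining 5 items need at least 2 more blocks (each remaining block adds at most 3) — so at least 3 blocks are needed, and 3 is optimal.

3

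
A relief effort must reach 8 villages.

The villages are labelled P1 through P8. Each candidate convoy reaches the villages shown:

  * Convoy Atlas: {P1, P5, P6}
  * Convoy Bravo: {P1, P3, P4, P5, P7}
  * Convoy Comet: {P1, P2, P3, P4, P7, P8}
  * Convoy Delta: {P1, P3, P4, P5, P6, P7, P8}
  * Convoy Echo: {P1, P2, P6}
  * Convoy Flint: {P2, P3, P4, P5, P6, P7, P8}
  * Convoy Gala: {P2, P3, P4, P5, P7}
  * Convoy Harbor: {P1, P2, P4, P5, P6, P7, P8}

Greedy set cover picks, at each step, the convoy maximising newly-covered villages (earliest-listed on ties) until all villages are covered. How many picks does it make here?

2

Greedy: pick Delta (covers 7 new) → pick Comet (covers 1 new). Total picks: 2.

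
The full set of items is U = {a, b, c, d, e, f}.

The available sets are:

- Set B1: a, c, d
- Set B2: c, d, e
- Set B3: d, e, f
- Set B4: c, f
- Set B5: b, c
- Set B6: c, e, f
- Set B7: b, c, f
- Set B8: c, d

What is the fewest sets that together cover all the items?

3

B1, B5, and B6 cover everything between them: the union {a, b, c, d, e, f} is all of U.
Only B1 contains a, so B1 is forced; the remaining 3 items need at least 2 more sets (each remaining set adds at most 2) — so at least 3 sets are needed, and 3 is optimal.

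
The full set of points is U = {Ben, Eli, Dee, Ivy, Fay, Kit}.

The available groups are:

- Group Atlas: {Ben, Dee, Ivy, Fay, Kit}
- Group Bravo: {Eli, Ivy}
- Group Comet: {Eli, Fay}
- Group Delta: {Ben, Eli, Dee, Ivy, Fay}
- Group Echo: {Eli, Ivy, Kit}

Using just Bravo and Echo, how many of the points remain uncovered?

Union of Bravo, Echo = {Eli, Ivy, Kit}.
Not covered: Ben, Dee, Fay — 3 points.

3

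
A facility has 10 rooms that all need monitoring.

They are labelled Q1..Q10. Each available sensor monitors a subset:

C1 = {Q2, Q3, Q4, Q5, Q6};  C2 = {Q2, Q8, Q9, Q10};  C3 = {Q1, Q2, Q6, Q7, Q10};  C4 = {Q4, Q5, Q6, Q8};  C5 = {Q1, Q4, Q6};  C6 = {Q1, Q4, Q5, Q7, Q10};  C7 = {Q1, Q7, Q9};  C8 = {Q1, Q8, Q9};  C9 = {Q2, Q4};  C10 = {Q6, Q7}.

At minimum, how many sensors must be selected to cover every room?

Take {C1, C3, C8}. Their union is {Q1, Q2, Q3, Q4, Q5, Q6, Q7, Q8, Q9, Q10}, which is all 10 rooms.
Only C1 contains Q3, so C1 is forced; the remaining 5 rooms need at least 2 more sensors (each remaining sensor adds at most 3) — so at least 3 sensors are needed, and 3 is optimal.

3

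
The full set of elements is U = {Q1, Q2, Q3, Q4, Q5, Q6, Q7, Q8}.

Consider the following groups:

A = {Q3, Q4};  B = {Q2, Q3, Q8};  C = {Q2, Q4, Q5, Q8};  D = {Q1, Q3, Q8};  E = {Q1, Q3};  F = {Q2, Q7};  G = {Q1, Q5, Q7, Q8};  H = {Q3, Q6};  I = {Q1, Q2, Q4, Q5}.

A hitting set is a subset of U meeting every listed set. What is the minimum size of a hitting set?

The 3 elements {Q3, Q5, Q7} hit every group.
No choice of 2 elements meets every group, so 3 is the minimum.

3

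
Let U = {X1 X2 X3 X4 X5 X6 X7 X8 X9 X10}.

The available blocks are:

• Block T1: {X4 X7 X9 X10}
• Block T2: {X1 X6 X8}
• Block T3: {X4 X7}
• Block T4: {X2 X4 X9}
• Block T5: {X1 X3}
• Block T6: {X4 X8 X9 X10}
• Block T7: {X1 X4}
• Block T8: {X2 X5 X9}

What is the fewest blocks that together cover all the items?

Take {T1, T2, T5, T8}. Their union is {X1, X2, X3, X4, X5, X6, X7, X8, X9, X10}, which is all 10 items.
Only T8 contains X5, so T8 is forced; the remaining 7 items need at least 3 more blocks (each remaining block adds at most 3) — so at least 4 blocks are needed, and 4 is optimal.

4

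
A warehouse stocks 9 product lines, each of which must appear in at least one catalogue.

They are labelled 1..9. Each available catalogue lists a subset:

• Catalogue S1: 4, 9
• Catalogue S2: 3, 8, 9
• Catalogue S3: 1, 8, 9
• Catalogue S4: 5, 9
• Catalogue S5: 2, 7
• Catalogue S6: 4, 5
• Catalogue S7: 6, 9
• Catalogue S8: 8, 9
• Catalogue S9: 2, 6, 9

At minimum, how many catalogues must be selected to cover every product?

5

Take {S2, S3, S5, S6, S9}. Their union is {1, 2, 3, 4, 5, 6, 7, 8, 9}, which is all 9 products.
No 4 of the 9 catalogues cover everything (all 126 combinations miss at least one product), so 5 is optimal.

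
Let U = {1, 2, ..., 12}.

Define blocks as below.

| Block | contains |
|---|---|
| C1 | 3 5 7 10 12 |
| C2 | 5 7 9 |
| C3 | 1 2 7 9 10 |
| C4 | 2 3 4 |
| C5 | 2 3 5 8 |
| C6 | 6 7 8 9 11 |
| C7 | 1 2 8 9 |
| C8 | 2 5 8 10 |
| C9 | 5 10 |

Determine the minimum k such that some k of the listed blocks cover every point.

C1 and C4 and C6 and C7 together: C1 ∪ C4 ∪ C6 ∪ C7 = {1, 2, 3, 4, 5, 6, 7, 8, 9, 10, 11, 12} — every point is covered.
No 3 of the 9 blocks cover everything (all 84 combinations miss at least one point), so 4 is optimal.

4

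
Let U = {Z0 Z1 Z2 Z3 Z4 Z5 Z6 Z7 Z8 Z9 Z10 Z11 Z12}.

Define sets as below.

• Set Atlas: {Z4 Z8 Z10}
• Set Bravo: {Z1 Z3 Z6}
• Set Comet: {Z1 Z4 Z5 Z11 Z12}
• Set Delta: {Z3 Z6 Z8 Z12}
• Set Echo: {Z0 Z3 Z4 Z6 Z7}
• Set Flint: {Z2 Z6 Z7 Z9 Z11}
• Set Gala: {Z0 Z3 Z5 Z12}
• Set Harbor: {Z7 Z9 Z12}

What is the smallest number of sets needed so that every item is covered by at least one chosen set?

4

Take {Atlas, Bravo, Flint, Gala}. Their union is {Z0, Z1, Z2, Z3, Z4, Z5, Z6, Z7, Z8, Z9, Z10, Z11, Z12}, which is all 13 items.
No 3 of the 8 sets cover everything (all 56 combinations miss at least one item), so 4 is optimal.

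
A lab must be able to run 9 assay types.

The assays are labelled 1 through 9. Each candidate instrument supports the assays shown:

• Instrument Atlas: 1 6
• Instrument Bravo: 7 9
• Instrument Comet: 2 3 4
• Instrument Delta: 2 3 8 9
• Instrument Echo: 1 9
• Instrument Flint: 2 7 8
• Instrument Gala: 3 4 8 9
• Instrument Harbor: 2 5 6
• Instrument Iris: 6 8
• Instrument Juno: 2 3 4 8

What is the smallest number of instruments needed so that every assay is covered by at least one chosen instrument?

Take {Echo, Flint, Gala, Harbor}. Their union is {1, 2, 3, 4, 5, 6, 7, 8, 9}, which is all 9 assays.
No 3 of the 10 instruments cover everything (all 120 combinations miss at least one assay), so 4 is optimal.

4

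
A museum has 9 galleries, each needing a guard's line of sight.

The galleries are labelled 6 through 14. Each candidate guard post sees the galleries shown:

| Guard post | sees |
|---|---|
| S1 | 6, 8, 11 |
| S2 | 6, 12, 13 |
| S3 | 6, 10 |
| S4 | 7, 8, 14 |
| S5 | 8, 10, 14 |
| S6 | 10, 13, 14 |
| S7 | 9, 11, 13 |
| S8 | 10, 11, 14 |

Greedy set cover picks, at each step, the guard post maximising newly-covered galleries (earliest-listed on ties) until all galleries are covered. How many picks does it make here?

Greedy: pick S1 (covers 3 new) → pick S6 (covers 3 new) → pick S2 (covers 1 new) → pick S4 (covers 1 new) → pick S7 (covers 1 new). Total picks: 5.
(The true minimum cover uses only 4 guard posts, so greedy is not optimal here.)

5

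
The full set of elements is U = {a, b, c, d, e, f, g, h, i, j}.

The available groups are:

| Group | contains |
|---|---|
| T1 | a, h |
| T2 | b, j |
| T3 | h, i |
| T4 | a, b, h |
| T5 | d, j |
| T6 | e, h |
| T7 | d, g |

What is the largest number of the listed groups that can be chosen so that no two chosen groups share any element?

T2, T3, T7 are pairwise disjoint (T2={b,j}; T3={h,i}; T7={d,g}).
Every remaining group overlaps one of these, and no 4 of the listed groups are pairwise disjoint, so 3 is the maximum.

3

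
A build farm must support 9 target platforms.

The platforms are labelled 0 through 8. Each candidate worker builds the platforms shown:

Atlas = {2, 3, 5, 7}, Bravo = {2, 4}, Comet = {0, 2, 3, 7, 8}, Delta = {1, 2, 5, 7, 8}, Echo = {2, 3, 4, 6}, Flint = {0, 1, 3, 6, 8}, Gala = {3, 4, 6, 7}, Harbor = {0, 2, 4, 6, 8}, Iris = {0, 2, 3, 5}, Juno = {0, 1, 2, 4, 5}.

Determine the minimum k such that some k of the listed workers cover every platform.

3

Take {Delta, Echo, Flint}. Their union is {0, 1, 2, 3, 4, 5, 6, 7, 8}, which is all 9 platforms.
No 2 of the 10 workers cover everything (all 45 combinations miss at least one platform), so 3 is optimal.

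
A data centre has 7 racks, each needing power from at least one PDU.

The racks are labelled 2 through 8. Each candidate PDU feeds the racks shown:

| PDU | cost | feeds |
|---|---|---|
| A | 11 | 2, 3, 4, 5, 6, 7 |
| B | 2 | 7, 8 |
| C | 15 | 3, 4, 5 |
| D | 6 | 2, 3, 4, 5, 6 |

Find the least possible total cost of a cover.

8

B, D together cover every rack (B ∪ D = {2, 3, 4, 5, 6, 7, 8}); total cost 2 + 6 = 8.
No covering selection has total cost below 8.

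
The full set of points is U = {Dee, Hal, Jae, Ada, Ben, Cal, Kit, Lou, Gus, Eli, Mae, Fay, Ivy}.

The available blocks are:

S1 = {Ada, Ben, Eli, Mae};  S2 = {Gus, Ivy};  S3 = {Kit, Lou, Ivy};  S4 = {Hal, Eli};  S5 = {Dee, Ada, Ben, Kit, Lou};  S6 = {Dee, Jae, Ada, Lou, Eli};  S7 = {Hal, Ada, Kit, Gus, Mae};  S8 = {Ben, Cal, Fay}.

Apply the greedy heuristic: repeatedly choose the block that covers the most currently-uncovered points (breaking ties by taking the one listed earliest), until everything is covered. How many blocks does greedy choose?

Greedy: pick S5 (covers 5 new) → pick S7 (covers 3 new) → pick S6 (covers 2 new) → pick S8 (covers 2 new) → pick S2 (covers 1 new). Total picks: 5.
(The true minimum cover uses only 4 blocks, so greedy is not optimal here.)

5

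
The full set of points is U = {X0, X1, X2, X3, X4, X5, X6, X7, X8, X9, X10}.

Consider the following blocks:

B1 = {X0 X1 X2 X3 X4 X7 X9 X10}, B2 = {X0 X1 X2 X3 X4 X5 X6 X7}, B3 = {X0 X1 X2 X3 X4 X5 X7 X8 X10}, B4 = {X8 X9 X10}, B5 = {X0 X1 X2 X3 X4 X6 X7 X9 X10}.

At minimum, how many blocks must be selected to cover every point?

2

Take {B2, B4}. Their union is {X0, X1, X2, X3, X4, X5, X6, X7, X8, X9, X10}, which is all 11 points.
No single block has all 11 points (the largest, B3, has 9), so 2 is optimal.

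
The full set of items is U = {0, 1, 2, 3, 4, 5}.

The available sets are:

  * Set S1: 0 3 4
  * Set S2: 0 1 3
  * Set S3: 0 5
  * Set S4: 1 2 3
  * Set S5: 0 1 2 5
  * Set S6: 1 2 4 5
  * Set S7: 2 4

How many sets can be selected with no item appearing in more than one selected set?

2

S3, S4 are pairwise disjoint (S3={0,5}; S4={1,2,3}).
Every remaining set overlaps one of these, and no 3 of the listed sets are pairwise disjoint, so 2 is the maximum.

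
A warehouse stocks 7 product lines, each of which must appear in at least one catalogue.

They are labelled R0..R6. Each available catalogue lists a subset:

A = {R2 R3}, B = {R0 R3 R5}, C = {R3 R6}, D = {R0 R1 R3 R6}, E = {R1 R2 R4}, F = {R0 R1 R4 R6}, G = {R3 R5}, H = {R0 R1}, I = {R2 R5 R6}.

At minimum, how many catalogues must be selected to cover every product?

3

Take {B, E, I}. Their union is {R0, R1, R2, R3, R4, R5, R6}, which is all 7 products.
No 2 of the 9 catalogues cover everything (all 36 combinations miss at least one product), so 3 is optimal.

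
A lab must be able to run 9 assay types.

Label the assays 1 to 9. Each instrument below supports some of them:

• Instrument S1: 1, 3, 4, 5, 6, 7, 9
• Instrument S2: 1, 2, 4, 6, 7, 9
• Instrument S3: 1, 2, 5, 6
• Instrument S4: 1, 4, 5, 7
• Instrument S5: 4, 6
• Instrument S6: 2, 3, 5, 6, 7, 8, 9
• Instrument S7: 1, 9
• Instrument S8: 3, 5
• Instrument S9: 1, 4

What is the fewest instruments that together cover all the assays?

2

Take {S2, S6}. Their union is {1, 2, 3, 4, 5, 6, 7, 8, 9}, which is all 9 assays.
No single instrument has all 9 assays (the largest, S1, has 7), so 2 is optimal.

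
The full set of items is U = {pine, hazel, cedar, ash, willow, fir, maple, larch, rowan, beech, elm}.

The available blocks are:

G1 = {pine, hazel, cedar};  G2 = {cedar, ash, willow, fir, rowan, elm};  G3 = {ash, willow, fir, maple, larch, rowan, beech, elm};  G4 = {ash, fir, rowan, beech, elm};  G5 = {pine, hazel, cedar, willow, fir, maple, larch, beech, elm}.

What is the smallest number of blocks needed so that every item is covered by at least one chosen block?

2

G2 and G5 cover everything between them: the union {pine, hazel, cedar, ash, willow, fir, maple, larch, rowan, beech, elm} is all of U.
No single block has all 11 items (the largest, G5, has 9), so 2 is optimal.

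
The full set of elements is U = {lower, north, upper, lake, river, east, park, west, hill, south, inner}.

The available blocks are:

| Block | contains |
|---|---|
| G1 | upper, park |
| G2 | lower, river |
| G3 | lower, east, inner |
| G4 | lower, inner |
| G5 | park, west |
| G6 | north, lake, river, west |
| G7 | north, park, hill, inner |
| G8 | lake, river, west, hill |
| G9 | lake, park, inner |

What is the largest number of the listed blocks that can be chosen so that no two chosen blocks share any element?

G1, G3, G8 are pairwise disjoint (G1={upper,park}; G3={lower,east,inner}; G8={lake,river,west,hill}).
Every remaining block overlaps one of these, and no 4 of the listed blocks are pairwise disjoint, so 3 is the maximum.

3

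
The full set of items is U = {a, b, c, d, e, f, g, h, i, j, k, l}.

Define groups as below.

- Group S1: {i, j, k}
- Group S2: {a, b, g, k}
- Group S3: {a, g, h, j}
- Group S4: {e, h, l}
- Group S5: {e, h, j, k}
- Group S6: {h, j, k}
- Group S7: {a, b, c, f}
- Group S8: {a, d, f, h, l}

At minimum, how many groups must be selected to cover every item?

5

S1 and S2 and S5 and S7 and S8 together: S1 ∪ S2 ∪ S5 ∪ S7 ∪ S8 = {a, b, c, d, e, f, g, h, i, j, k, l} — every item is covered.
No 4 of the 8 groups cover everything (all 70 combinations miss at least one item), so 5 is optimal.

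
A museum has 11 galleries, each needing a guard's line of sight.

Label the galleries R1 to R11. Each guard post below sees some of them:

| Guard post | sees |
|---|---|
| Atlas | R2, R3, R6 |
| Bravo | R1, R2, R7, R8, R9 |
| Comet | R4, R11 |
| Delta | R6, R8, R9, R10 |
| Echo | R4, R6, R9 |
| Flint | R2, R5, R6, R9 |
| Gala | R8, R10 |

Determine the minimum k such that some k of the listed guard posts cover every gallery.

5

Atlas and Bravo and Comet and Delta and Flint together: Atlas ∪ Bravo ∪ Comet ∪ Delta ∪ Flint = {R1, R2, R3, R4, R5, R6, R7, R8, R9, R10, R11} — every gallery is covered.
No 4 of the 7 guard posts cover everything (all 35 combinations miss at least one gallery), so 5 is optimal.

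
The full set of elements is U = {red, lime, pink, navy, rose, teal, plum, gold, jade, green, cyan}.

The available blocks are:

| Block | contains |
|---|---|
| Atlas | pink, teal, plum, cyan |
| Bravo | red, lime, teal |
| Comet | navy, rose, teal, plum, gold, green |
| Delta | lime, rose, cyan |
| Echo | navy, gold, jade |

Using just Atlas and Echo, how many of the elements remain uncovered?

4

Union of Atlas, Echo = {pink, navy, teal, plum, gold, jade, cyan}.
Not covered: red, lime, rose, green — 4 elements.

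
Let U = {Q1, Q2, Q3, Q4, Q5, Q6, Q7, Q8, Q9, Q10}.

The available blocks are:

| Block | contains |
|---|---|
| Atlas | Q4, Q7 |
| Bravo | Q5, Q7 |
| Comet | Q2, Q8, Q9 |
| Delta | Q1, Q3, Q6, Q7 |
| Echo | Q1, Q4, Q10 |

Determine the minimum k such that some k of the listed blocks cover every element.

4

Take {Bravo, Comet, Delta, Echo}. Their union is {Q1, Q2, Q3, Q4, Q5, Q6, Q7, Q8, Q9, Q10}, which is all 10 elements.
Only Bravo contains Q5, so Bravo is forced; the remaining 8 elements need at least 3 more blocks (each remaining block adds at most 3) — so at least 4 blocks are needed, and 4 is optimal.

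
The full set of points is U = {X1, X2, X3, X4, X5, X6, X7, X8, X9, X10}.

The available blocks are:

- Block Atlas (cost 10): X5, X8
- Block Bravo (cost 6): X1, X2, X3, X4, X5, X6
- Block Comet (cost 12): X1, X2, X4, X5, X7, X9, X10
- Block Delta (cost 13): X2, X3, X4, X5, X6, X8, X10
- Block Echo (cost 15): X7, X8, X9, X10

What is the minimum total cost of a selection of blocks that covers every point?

Bravo, Echo together cover every point (Bravo ∪ Echo = {X1, X2, X3, X4, X5, X6, X7, X8, X9, X10}); total cost 6 + 15 = 21.
No covering selection has total cost below 21.

21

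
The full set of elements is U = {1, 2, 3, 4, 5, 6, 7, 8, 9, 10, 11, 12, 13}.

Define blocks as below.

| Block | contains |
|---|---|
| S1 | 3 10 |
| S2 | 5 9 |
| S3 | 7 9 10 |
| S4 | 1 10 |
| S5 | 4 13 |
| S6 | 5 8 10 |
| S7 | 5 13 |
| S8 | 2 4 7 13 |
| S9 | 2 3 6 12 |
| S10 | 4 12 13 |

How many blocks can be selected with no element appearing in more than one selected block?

S2, S4, S5, S9 are pairwise disjoint (S2={5,9}; S4={1,10}; S5={4,13}; S9={2,3,6,12}).
Every remaining block overlaps one of these, and no 5 of the listed blocks are pairwise disjoint, so 4 is the maximum.

4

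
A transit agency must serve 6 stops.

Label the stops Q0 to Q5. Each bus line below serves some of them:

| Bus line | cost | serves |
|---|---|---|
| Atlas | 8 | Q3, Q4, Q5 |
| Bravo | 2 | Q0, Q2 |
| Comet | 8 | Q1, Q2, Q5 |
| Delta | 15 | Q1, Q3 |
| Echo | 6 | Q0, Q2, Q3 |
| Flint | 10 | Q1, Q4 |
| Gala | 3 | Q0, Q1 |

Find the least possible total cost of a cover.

Atlas, Bravo, Gala together cover every stop (Atlas ∪ Bravo ∪ Gala = {Q0, Q1, Q2, Q3, Q4, Q5}); total cost 8 + 2 + 3 = 13.
No covering selection has total cost below 13.

13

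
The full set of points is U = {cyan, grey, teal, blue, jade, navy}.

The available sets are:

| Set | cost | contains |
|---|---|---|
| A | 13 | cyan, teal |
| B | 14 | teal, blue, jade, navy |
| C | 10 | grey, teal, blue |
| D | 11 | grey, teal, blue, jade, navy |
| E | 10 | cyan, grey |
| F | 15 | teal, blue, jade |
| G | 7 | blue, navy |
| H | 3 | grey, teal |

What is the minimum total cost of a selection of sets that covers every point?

21

D, E together cover every point (D ∪ E = {cyan, grey, teal, blue, jade, navy}); total cost 11 + 10 = 21.
The greedy pick H, G, E, D costs 31; no covering selection beats 21.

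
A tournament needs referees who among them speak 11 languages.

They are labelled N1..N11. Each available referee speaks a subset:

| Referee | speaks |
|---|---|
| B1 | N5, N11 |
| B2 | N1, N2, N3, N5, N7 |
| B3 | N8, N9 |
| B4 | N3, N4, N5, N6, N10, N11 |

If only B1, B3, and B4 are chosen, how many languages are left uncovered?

3

Union of B1, B3, B4 = {N3, N4, N5, N6, N8, N9, N10, N11}.
Not covered: N1, N2, N7 — 3 languages.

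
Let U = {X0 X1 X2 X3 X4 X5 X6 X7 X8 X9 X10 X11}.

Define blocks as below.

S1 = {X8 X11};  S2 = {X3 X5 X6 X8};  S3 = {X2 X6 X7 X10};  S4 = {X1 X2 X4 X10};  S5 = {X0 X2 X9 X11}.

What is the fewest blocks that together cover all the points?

Take {S2, S3, S4, S5}. Their union is {X0, X1, X2, X3, X4, X5, X6, X7, X8, X9, X10, X11}, which is all 12 points.
Only S3 contains X7, so S3 is forced; the remaining 8 points need at least 3 more blocks (each remaining block adds at most 3) — so at least 4 blocks are needed, and 4 is optimal.

4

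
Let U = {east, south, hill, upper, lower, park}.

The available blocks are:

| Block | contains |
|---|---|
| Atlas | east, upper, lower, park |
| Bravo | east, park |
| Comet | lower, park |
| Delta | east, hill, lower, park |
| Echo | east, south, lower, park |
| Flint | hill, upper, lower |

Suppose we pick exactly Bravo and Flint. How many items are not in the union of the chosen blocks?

Union of Bravo, Flint = {east, hill, upper, lower, park}.
Not covered: south — 1 item.

1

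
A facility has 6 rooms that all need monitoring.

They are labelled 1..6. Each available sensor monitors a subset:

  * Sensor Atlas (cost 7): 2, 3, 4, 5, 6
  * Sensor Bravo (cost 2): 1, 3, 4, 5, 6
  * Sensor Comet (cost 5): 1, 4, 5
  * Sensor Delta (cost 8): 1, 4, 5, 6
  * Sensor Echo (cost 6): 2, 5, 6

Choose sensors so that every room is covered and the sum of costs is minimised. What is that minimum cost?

Bravo, Echo together cover every room (Bravo ∪ Echo = {1, 2, 3, 4, 5, 6}); total cost 2 + 6 = 8.
No covering selection has total cost below 8.

8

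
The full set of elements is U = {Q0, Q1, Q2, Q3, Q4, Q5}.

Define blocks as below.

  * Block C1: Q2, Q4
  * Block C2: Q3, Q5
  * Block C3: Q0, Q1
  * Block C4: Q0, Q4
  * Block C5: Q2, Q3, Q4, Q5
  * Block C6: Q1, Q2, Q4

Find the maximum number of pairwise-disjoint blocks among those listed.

3

C1, C2, C3 are pairwise disjoint (C1={Q2,Q4}; C2={Q3,Q5}; C3={Q0,Q1}).
Every remaining block overlaps one of these, and no 4 of the listed blocks are pairwise disjoint, so 3 is the maximum.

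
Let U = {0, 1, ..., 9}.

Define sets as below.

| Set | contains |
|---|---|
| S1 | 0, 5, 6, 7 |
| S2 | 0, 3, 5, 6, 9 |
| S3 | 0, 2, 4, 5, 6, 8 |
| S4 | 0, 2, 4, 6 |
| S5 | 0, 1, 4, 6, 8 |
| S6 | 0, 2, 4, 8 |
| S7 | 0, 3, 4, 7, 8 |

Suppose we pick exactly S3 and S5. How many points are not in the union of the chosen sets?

3

Union of S3, S5 = {0, 1, 2, 4, 5, 6, 8}.
Not covered: 3, 7, 9 — 3 points.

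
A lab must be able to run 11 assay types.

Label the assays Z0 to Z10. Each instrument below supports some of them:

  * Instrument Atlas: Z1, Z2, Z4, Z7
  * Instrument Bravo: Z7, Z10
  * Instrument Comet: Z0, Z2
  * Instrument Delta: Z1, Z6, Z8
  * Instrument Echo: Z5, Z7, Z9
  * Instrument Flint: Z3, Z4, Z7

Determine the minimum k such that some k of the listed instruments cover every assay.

Take {Bravo, Comet, Delta, Echo, Flint}. Their union is {Z0, Z1, Z2, Z3, Z4, Z5, Z6, Z7, Z8, Z9, Z10}, which is all 11 assays.
No 4 of the 6 instruments cover everything (all 15 combinations miss at least one assay), so 5 is optimal.

5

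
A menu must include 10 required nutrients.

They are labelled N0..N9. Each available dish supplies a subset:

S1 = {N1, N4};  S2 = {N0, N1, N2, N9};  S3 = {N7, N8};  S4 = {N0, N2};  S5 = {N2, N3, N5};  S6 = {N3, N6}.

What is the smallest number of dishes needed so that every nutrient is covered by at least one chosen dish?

5

S1 and S2 and S3 and S5 and S6 together: S1 ∪ S2 ∪ S3 ∪ S5 ∪ S6 = {N0, N1, N2, N3, N4, N5, N6, N7, N8, N9} — every nutrient is covered.
No 4 of the 6 dishes cover everything (all 15 combinations miss at least one nutrient), so 5 is optimal.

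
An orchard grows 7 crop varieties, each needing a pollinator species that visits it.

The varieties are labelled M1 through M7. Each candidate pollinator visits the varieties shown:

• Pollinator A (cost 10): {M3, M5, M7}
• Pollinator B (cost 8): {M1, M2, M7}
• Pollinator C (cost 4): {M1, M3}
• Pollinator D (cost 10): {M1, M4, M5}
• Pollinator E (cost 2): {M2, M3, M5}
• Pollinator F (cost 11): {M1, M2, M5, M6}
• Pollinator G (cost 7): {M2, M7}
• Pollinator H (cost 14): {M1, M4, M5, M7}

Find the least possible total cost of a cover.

E, F, H together cover every variety (E ∪ F ∪ H = {M1, M2, M3, M4, M5, M6, M7}); total cost 2 + 11 + 14 = 27.
The greedy pick E, B, D, F costs 31; no covering selection beats 27.

27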